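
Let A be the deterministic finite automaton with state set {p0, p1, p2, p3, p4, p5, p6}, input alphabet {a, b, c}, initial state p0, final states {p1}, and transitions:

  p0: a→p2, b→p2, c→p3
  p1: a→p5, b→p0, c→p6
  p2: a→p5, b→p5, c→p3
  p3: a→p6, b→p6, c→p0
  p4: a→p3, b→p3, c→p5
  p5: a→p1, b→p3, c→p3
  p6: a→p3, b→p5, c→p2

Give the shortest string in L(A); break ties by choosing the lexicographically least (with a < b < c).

aaa

A breadth-first search from p0 reaches an accepting state first via the path p0 → p2 → p5 → p1 on input aaa.
No string of length < 3 is accepted (BFS exhausts all shorter strings without reaching an accepting state), and aaa is the lexicographically least accepting string of length 3.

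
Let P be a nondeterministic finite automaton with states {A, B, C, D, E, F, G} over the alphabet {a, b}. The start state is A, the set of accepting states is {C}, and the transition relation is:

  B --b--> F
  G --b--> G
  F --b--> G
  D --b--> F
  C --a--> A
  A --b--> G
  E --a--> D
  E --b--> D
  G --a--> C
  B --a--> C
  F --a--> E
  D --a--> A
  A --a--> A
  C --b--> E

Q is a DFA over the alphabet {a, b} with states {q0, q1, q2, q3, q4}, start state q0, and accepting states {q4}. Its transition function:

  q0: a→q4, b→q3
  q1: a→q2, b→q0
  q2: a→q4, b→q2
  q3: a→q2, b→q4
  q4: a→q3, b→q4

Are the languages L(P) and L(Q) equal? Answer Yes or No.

No

The string ba is accepted by P but rejected by Q.
So L(P) ≠ L(Q).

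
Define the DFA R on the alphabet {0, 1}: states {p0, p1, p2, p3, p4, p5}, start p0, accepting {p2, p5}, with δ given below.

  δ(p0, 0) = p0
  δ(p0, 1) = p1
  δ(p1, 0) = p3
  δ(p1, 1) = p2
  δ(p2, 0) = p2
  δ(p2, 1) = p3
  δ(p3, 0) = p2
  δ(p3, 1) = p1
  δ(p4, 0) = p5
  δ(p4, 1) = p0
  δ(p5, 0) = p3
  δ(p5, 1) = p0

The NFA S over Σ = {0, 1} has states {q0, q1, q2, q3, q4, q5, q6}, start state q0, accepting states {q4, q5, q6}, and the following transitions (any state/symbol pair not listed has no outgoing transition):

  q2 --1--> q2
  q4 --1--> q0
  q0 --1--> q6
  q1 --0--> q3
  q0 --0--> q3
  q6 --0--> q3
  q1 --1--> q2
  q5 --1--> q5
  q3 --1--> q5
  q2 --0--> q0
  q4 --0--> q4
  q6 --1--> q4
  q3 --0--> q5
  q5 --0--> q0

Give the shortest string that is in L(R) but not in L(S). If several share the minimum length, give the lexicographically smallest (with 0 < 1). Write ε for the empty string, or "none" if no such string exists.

The string 0100 is accepted by R but not by S.
No shorter string lies in the difference, and 0100 is the lexicographically first length-4 string in L(R) \ L(S).

0100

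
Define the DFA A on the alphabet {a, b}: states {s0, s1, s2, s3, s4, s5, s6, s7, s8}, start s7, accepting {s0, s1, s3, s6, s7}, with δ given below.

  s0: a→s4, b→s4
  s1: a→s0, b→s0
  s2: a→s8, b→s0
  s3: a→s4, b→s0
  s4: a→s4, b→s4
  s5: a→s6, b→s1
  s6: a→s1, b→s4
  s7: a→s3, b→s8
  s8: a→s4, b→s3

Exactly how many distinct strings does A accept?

The useful subgraph on states {s0, s3, s7, s8} is acyclic, so L(A) is finite; the longest accepting path visits 4 useful states, giving maximum string length 3.
Counting accepting paths from s7 by length: 1 of length 0, 1 of length 1, 2 of length 2, 1 of length 3. Total 5.

5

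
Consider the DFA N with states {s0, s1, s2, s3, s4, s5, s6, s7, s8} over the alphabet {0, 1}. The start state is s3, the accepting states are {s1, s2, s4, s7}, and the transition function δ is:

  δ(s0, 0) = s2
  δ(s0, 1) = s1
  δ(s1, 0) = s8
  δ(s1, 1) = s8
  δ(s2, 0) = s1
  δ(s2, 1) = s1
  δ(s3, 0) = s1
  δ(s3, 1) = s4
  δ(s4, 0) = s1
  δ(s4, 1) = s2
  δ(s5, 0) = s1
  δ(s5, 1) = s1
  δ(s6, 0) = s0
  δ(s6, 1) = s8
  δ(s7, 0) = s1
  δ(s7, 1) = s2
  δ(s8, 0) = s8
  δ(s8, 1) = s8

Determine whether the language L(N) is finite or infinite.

finite

The useful states (reachable from s3 and able to reach an accepting state) are {s1, s2, s3, s4}.
Restricted to these states the transition graph has no cycle, so every accepting path has bounded length and L is finite.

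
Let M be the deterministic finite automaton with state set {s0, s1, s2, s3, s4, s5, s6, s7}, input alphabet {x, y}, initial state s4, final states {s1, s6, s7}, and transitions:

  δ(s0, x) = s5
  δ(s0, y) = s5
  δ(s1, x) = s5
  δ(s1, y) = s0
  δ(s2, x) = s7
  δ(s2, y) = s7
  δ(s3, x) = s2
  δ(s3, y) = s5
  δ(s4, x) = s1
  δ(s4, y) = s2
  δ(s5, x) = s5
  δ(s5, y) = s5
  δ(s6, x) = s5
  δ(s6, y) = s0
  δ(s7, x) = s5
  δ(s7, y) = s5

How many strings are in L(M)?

The useful subgraph on states {s1, s2, s4, s7} is acyclic, so L(M) is finite; the longest accepting path visits 3 useful states, giving maximum string length 2.
Counting accepting paths from s4 by length: 1 of length 1, 2 of length 2. Total 3.

3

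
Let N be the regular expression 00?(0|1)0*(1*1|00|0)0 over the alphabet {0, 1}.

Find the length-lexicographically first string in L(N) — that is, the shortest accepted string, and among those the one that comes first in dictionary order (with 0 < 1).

By inspection of the expression, no string of length less than 4 matches, and 0000 is the lexicographically first match of length 4.

0000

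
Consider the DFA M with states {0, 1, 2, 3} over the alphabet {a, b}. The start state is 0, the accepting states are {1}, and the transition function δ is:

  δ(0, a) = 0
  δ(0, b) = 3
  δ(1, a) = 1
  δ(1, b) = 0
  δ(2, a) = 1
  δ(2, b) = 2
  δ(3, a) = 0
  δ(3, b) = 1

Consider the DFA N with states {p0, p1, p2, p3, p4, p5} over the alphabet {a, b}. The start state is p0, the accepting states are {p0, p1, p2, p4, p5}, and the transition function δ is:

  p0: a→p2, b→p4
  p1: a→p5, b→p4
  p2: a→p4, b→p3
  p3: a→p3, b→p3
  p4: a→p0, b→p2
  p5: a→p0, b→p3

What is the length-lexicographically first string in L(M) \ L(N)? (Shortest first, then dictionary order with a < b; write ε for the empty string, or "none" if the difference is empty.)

The string abb is accepted by M but not by N.
No shorter string lies in the difference, and abb is the lexicographically first length-3 string in L(M) \ L(N).

abb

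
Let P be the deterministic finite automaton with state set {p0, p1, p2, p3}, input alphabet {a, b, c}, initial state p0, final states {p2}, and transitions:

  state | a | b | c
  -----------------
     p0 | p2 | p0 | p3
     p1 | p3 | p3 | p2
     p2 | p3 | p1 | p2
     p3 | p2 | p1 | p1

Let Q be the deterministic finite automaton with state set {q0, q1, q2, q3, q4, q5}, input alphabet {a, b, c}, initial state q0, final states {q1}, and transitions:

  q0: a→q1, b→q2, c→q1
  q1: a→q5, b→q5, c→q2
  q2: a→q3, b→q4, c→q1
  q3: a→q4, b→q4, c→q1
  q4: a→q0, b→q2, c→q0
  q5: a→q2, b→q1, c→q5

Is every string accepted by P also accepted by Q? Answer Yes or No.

No

The string ac is in L(P) but not in L(Q).
So L(P) ⊄ L(Q).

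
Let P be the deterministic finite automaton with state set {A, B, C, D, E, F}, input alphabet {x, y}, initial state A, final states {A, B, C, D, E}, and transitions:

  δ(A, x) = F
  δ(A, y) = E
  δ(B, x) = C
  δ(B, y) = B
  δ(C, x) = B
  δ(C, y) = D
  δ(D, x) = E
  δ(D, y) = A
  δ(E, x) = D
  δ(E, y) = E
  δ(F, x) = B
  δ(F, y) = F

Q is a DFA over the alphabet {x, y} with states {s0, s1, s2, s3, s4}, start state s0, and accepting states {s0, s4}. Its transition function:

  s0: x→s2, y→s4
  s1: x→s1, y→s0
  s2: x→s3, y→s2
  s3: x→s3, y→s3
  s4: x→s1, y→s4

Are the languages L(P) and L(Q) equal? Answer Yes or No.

No

The string xx is accepted by P but rejected by Q.
So L(P) ≠ L(Q).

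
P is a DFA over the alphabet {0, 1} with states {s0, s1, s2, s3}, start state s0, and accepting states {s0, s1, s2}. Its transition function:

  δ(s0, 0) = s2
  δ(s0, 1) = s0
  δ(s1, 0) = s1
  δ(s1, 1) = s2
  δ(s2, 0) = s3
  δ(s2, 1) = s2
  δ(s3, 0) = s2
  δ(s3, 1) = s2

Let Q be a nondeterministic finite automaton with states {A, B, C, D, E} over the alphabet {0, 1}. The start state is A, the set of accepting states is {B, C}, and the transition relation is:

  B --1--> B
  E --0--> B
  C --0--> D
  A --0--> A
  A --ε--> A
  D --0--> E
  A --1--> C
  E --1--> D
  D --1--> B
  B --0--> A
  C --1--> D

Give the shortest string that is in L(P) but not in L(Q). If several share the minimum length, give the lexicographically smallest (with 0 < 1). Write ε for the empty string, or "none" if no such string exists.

The empty string ε is accepted by P but not by Q.
Since ε is the unique shortest string, it is the required witness.

ε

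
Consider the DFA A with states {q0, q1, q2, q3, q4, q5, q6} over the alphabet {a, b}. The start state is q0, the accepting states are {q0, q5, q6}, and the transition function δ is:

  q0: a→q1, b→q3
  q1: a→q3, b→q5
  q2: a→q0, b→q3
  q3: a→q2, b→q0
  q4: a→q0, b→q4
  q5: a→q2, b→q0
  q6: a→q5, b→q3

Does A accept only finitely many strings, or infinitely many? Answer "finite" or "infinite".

State q0 is reachable from the start and can reach an accepting state, and it lies on the cycle q0 → q1 → q3 → q0.
Traversing that cycle any number of times yields accepted strings of unbounded length, so the language is infinite.

infinite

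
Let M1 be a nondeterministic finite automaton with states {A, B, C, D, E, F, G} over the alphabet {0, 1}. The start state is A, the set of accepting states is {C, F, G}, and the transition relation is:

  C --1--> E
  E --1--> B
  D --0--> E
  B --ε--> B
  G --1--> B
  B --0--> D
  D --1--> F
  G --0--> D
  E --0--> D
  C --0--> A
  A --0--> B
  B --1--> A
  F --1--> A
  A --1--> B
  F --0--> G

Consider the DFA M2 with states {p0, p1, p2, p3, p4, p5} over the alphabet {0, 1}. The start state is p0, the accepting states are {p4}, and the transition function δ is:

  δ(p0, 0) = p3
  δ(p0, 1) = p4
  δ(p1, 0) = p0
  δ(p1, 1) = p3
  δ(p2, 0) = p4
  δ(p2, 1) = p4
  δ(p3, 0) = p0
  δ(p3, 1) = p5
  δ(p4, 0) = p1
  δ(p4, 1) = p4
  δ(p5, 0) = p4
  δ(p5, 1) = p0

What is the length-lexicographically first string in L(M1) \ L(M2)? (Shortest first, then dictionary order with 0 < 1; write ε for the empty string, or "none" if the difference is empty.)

The string 101 is accepted by M1 but not by M2.
No shorter string lies in the difference, and 101 is the lexicographically first length-3 string in L(M1) \ L(M2).

101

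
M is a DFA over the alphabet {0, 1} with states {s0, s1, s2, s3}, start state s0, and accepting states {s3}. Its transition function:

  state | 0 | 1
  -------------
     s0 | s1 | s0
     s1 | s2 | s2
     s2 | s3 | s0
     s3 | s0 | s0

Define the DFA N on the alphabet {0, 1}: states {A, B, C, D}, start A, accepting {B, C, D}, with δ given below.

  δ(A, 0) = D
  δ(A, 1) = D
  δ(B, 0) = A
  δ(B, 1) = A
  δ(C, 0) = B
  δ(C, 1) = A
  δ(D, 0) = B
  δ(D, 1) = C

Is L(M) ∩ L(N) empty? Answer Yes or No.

The string 010 is accepted by both M and N.
Hence L(M) ∩ L(N) ≠ ∅.

No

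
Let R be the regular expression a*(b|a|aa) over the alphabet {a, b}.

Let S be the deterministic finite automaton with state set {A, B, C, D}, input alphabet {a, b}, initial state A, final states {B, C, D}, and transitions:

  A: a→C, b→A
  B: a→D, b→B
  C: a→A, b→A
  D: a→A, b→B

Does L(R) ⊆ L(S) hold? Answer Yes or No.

The string b is in L(R) but not in L(S).
So L(R) ⊄ L(S).

No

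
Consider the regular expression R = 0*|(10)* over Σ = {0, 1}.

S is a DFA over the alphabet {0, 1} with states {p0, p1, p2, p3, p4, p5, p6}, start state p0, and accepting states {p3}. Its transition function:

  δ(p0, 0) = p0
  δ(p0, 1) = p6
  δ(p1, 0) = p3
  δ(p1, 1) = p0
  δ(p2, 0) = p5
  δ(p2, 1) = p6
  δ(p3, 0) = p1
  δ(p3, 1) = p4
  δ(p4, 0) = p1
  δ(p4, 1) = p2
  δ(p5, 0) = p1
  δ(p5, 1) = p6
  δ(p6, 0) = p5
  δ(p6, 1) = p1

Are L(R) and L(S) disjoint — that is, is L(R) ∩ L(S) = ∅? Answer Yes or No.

Converting the expression R to a DFA (subset construction, then merging equivalent states) gives the minimal DFA with states {r0, r1, r2, r3, r4}, start state r0, accepting states {r0, r1, r4} and transitions r0: 0→r1, 1→r2; r1: 0→r1, 1→r3; r2: 0→r4, 1→r3; r3: 0→r3, 1→r3; r4: 0→r3, 1→r2.
Exploring the product automaton R × S from the start pair (r0, p0), following both machines on each input symbol, reaches 11 state pairs: (r0, p0), (r1, p0), (r2, p6), (r3, p6), (r4, p5), (r3, p1), (r3, p5), (r3, p3), (r3, p0), (r3, p4), (r3, p2).
R accepts in {r0, r1, r4} and S accepts in {p3}; no reachable pair has both components accepting, so no string drives both machines to acceptance simultaneously and L(R) ∩ L(S) = ∅.
So no string is accepted by both, and the intersection is empty.

Yes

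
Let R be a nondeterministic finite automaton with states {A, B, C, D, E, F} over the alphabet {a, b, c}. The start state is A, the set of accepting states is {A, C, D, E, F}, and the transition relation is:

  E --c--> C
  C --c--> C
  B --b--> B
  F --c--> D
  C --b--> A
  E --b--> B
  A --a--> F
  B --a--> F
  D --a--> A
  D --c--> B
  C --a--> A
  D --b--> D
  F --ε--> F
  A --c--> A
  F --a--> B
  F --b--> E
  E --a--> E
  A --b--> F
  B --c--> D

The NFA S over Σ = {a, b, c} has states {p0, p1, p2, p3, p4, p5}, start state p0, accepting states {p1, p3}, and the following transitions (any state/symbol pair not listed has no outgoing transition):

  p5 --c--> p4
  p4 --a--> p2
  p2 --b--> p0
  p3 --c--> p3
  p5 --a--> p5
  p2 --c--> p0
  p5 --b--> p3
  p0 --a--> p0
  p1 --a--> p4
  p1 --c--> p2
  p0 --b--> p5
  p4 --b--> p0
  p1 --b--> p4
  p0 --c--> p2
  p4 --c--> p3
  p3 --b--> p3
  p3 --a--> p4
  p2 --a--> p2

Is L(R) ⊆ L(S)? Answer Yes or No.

The empty string ε is in L(R) but not in L(S).
So L(R) ⊄ L(S).

No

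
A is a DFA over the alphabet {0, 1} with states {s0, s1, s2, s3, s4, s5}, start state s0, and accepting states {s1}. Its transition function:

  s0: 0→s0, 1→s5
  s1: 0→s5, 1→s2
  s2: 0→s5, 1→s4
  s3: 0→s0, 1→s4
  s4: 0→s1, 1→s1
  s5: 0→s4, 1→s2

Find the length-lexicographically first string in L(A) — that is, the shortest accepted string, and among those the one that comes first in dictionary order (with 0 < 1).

100

A breadth-first search from s0 reaches an accepting state first via the path s0 → s5 → s4 → s1 on input 100.
No string of length < 3 is accepted (BFS exhausts all shorter strings without reaching an accepting state), and 100 is the lexicographically least accepting string of length 3.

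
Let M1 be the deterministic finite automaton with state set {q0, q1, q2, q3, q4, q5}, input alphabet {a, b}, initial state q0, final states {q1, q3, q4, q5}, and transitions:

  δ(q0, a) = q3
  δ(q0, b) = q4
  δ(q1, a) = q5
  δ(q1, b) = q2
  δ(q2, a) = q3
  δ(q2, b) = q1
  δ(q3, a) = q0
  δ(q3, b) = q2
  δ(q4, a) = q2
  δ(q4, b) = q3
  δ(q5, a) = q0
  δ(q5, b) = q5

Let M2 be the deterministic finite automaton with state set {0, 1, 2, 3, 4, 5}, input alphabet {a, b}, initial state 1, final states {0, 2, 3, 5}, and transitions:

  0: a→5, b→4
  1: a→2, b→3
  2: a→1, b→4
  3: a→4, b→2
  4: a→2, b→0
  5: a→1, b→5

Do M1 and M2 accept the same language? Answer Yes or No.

Exploring the product automaton M1 × M2 from the start pair (q0, 1), following both machines on each input symbol, reaches 6 state pairs: (q0, 1), (q3, 2), (q4, 3), (q2, 4), (q1, 0), (q5, 5).
M1 accepts in {q1, q3, q4, q5} and M2 accepts in {0, 2, 3, 5}. In every reachable pair the two components are either both accepting — (q3, 2), (q4, 3), (q1, 0), (q5, 5) — or both non-accepting, so no string is accepted by exactly one of the machines: L(M1) \ L(M2) and L(M2) \ L(M1) are both empty.
Hence every string is accepted by M1 iff it is accepted by M2, and the two languages coincide.

Yes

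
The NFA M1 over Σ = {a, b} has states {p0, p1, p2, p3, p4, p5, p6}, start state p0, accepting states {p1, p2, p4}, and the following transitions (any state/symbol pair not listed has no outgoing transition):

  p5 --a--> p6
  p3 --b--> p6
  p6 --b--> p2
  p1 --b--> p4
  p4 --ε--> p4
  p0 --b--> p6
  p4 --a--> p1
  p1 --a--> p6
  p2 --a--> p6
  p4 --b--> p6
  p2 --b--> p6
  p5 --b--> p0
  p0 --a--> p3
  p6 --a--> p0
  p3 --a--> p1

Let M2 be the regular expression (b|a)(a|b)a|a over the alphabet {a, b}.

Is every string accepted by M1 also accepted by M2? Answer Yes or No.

The string aa is in L(M1) but not in L(M2).
So L(M1) ⊄ L(M2).

No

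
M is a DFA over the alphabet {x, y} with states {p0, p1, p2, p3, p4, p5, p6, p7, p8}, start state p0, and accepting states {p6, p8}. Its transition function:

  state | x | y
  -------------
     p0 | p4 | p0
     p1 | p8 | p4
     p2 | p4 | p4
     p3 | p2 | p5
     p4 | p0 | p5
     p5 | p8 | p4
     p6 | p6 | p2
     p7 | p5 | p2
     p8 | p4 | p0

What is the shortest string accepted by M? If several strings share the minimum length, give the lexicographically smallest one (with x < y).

xyx

A breadth-first search from p0 reaches an accepting state first via the path p0 → p4 → p5 → p8 on input xyx.
No string of length < 3 is accepted (BFS exhausts all shorter strings without reaching an accepting state), and xyx is the lexicographically least accepting string of length 3.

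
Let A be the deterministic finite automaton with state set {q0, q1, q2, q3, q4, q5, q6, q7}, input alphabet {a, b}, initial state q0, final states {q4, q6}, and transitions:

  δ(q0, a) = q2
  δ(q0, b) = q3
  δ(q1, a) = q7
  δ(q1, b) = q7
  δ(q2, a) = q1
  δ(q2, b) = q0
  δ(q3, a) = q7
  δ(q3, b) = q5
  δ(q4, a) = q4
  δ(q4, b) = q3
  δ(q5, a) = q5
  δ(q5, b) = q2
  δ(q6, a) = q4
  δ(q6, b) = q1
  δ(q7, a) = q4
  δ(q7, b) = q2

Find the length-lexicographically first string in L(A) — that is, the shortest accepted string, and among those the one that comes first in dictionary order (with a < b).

A breadth-first search from q0 reaches an accepting state first via the path q0 → q3 → q7 → q4 on input baa.
No string of length < 3 is accepted (BFS exhausts all shorter strings without reaching an accepting state), and baa is the lexicographically least accepting string of length 3.

baa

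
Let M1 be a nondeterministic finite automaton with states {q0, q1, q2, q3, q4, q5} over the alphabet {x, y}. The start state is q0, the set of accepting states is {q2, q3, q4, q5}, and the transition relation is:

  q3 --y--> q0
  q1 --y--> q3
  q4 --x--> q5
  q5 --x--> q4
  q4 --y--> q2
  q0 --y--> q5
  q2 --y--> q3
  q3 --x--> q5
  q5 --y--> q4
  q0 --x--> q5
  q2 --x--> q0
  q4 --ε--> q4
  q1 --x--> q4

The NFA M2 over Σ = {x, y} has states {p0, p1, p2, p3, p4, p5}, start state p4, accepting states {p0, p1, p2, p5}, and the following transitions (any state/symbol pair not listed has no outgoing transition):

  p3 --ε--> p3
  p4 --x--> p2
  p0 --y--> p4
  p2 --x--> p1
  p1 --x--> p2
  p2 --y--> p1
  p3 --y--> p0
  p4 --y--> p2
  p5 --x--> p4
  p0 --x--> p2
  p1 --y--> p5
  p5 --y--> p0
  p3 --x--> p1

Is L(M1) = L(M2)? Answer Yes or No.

Yes

Exploring the product automaton M1 × M2 from the start pair (q0, p4), following both machines on each input symbol, reaches 5 state pairs: (q0, p4), (q5, p2), (q4, p1), (q2, p5), (q3, p0).
M1 accepts in {q2, q3, q4, q5} and M2 accepts in {p0, p1, p2, p5}. In every reachable pair the two components are either both accepting — (q5, p2), (q4, p1), (q2, p5), (q3, p0) — or both non-accepting, so no string is accepted by exactly one of the machines: L(M1) \ L(M2) and L(M2) \ L(M1) are both empty.
Hence every string is accepted by M1 iff it is accepted by M2, and the two languages coincide.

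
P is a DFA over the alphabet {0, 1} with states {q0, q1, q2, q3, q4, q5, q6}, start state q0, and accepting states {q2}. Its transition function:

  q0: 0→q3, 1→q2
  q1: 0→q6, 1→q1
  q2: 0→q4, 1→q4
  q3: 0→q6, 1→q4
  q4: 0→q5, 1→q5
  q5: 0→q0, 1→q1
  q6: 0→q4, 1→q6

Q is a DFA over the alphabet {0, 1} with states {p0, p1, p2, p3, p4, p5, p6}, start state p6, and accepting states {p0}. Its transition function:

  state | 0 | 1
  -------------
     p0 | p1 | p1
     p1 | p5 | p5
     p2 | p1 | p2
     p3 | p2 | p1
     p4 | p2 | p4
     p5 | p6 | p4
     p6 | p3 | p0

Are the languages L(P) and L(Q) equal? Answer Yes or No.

Exploring the product automaton P × Q from the start pair (q0, p6), following both machines on each input symbol, reaches 7 state pairs: (q0, p6), (q3, p3), (q2, p0), (q6, p2), (q4, p1), (q5, p5), (q1, p4).
P accepts in {q2} and Q accepts in {p0}. In every reachable pair the two components are either both accepting — (q2, p0) — or both non-accepting, so no string is accepted by exactly one of the machines: L(P) \ L(Q) and L(Q) \ L(P) are both empty.
Hence every string is accepted by P iff it is accepted by Q, and the two languages coincide.

Yes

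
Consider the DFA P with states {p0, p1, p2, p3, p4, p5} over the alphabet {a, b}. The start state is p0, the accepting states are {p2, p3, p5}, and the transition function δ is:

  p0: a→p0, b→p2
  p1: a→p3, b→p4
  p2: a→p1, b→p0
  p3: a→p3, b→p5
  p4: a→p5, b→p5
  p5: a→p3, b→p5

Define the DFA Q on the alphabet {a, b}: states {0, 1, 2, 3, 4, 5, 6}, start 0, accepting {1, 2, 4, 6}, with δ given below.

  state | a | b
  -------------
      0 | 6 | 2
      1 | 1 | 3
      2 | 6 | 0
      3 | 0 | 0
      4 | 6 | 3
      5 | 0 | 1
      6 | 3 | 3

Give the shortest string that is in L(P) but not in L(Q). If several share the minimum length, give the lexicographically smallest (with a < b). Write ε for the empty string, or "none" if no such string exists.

ab

The string ab is accepted by P but not by Q.
No shorter string lies in the difference, and ab is the lexicographically first length-2 string in L(P) \ L(Q).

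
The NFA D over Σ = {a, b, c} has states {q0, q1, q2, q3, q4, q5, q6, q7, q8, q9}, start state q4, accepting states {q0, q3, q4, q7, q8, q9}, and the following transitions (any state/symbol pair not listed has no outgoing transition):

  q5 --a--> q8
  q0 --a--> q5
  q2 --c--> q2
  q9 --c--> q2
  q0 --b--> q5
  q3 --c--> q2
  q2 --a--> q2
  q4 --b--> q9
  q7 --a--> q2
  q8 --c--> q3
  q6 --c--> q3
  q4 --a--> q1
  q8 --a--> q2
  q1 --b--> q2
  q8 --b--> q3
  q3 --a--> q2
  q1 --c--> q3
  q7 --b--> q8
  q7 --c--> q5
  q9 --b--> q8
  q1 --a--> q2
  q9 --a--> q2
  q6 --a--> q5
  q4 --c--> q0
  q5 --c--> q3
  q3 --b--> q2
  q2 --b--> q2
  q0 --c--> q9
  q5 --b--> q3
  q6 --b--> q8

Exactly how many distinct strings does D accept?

The useful subgraph on states {q0, q1, q3, q4, q5, q8, q9} is acyclic, so L(D) is finite; the longest accepting path visits 5 useful states, giving maximum string length 4.
Counting accepting paths from q4 by length: 1 of length 0, 2 of length 1, 3 of length 2, 9 of length 3, 6 of length 4. Total 21.

21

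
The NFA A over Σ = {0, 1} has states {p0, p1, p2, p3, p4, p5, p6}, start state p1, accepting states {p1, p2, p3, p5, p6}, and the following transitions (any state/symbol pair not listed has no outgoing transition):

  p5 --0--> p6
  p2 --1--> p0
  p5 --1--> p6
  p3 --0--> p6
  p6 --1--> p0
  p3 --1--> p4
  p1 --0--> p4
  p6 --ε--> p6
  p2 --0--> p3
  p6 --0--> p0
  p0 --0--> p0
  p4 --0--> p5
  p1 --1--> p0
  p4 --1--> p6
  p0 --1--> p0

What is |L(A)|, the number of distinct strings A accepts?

5

The useful subgraph on states {p1, p4, p5, p6} is acyclic, so L(A) is finite; the longest accepting path visits 4 useful states, giving maximum string length 3.
Counting accepting paths from p1 by length: 1 of length 0, 2 of length 2, 2 of length 3. Total 5.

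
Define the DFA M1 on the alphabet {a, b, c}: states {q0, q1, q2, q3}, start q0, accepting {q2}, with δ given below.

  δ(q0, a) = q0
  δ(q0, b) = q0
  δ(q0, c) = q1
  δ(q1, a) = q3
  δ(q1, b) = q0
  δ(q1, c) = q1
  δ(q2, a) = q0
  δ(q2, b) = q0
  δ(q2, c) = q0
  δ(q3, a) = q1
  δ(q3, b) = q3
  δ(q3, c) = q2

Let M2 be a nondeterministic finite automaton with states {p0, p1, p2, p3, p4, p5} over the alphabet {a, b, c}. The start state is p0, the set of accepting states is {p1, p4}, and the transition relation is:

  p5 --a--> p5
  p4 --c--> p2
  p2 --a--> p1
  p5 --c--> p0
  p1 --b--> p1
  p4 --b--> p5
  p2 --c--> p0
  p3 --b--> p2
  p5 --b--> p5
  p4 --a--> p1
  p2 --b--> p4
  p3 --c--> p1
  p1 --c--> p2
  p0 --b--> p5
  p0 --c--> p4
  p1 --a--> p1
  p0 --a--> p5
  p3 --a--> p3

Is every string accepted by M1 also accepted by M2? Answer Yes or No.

The string cac is in L(M1) but not in L(M2).
So L(M1) ⊄ L(M2).

No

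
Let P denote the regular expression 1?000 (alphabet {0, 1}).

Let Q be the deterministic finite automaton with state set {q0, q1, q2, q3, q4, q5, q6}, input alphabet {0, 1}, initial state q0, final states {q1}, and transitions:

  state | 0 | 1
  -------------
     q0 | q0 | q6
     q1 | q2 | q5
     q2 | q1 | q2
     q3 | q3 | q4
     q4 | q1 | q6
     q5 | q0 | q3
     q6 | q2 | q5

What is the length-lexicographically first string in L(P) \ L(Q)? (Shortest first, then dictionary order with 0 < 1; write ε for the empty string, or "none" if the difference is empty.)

The string 000 is accepted by P but not by Q.
No shorter string lies in the difference, and 000 is the lexicographically first length-3 string in L(P) \ L(Q).

000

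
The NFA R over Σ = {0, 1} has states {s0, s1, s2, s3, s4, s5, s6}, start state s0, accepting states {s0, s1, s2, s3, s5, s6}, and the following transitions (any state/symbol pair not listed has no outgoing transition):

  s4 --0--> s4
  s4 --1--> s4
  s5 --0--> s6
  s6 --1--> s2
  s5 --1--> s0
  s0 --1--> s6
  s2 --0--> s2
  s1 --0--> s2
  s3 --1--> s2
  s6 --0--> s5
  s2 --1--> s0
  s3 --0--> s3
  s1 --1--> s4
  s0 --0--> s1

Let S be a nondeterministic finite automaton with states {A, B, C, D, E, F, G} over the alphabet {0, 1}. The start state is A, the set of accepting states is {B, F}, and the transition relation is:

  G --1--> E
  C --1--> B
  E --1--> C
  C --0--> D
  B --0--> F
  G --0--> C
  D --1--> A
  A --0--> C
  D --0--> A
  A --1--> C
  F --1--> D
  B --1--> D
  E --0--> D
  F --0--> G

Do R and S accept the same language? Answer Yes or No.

The empty string ε is accepted by R but rejected by S.
So L(R) ≠ L(S).

No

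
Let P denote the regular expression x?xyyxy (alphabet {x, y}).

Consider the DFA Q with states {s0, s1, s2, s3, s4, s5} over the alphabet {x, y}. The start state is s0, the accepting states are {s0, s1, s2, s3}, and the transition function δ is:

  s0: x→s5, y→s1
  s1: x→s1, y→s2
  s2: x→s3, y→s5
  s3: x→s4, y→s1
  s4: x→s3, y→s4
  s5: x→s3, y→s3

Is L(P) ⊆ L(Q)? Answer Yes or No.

Yes

Converting the expression P to a DFA (subset construction, then merging equivalent states) gives the minimal DFA with states {p0, p1, p2, p3, p4, p5, p6, p7}, start state p0, accepting states {p7} and transitions p0: x→p1, y→p2; p1: x→p3, y→p4; p2: x→p2, y→p2; p3: x→p2, y→p4; p4: x→p2, y→p5; p5: x→p6, y→p2; p6: x→p2, y→p7; p7: x→p2, y→p2.
Exploring the product automaton P × Q from the start pair (p0, s0), following both machines on each input symbol, reaches 16 state pairs: (p0, s0), (p1, s5), (p2, s1), (p3, s3), (p4, s3), (p2, s2), (p2, s4), (p4, s1), (p5, s1), (p2, s3), (p2, s5), (p5, s2), (p6, s1), (p6, s3), (p7, s2), (p7, s1).
P accepts in {p7} and Q accepts in {s0, s1, s2, s3}. The reachable pairs whose P-component is accepting are (p7, s2), (p7, s1); in each of them the Q-component is accepting too, so the product for L(P) \ L(Q) (P-component accepting, Q-component rejecting) has no reachable accepting pair and the difference is empty.
Hence every string in L(P) is also in L(Q).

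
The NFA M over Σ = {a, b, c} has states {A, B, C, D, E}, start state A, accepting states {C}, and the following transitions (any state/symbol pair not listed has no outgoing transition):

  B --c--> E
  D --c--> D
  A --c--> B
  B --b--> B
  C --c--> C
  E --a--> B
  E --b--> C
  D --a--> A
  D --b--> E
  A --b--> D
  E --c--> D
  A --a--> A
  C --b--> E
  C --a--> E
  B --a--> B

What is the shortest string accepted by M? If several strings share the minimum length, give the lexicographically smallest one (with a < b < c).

A breadth-first search from A reaches an accepting state first via the path A → D → E → C on input bbb.
No string of length < 3 is accepted (BFS exhausts all shorter strings without reaching an accepting state), and bbb is the lexicographically least accepting string of length 3.

bbb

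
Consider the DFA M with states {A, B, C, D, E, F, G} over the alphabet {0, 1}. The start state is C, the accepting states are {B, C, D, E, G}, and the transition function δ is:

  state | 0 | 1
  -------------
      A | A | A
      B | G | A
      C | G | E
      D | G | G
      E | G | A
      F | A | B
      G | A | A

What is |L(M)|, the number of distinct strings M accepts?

The useful subgraph on states {C, E, G} is acyclic, so L(M) is finite; the longest accepting path visits 3 useful states, giving maximum string length 2.
Counting accepting paths from C by length: 1 of length 0, 2 of length 1, 1 of length 2. Total 4.

4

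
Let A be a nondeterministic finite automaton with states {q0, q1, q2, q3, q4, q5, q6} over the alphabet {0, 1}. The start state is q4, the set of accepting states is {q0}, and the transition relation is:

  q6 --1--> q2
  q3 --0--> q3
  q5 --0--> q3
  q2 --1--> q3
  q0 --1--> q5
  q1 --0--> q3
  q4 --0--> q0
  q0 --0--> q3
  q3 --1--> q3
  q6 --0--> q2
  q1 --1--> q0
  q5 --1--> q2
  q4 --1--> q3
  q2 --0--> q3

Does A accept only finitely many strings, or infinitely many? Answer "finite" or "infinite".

The useful states (reachable from q4 and able to reach an accepting state) are {q0, q4}.
Restricted to these states the transition graph has no cycle, so every accepting path has bounded length and L is finite.

finite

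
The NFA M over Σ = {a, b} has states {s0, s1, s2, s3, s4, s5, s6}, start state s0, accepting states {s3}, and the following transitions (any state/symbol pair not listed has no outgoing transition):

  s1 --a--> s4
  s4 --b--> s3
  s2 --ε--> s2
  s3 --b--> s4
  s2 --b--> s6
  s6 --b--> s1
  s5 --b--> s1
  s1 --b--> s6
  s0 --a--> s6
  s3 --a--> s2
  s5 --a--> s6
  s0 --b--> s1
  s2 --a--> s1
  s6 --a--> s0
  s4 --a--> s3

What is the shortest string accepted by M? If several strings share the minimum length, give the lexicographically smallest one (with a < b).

A breadth-first search from s0 reaches an accepting state first via the path s0 → s1 → s4 → s3 on input baa.
No string of length < 3 is accepted (BFS exhausts all shorter strings without reaching an accepting state), and baa is the lexicographically least accepting string of length 3.

baa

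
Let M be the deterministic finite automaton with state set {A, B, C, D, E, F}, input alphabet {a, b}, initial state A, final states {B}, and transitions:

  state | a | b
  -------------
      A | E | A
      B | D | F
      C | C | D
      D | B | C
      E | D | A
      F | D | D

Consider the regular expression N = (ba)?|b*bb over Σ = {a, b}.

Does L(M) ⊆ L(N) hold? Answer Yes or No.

The string aaa is in L(M) but not in L(N).
So L(M) ⊄ L(N).

No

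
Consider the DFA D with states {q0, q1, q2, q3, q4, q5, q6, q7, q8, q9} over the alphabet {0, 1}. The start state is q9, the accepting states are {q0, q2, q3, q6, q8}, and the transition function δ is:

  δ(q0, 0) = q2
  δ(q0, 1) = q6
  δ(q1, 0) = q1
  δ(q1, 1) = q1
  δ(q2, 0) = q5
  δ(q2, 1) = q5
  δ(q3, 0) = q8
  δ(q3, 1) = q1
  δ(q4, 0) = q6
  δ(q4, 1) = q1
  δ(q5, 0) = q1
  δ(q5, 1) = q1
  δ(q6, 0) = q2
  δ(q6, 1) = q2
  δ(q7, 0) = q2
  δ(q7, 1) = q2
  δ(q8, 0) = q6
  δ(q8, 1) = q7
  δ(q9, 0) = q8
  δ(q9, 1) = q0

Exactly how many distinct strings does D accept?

11

The useful subgraph on states {q0, q2, q6, q7, q8, q9} is acyclic, so L(D) is finite; the longest accepting path visits 4 useful states, giving maximum string length 3.
Counting accepting paths from q9 by length: 2 of length 1, 3 of length 2, 6 of length 3. Total 11.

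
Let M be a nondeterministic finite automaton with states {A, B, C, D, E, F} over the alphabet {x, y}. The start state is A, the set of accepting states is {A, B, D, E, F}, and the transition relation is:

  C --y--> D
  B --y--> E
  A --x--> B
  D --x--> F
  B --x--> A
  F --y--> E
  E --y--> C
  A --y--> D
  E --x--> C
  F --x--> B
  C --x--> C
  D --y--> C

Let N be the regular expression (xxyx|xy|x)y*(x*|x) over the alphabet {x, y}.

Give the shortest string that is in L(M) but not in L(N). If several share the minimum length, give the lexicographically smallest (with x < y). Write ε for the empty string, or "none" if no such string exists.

The empty string ε is accepted by M but not by N.
Since ε is the unique shortest string, it is the required witness.

ε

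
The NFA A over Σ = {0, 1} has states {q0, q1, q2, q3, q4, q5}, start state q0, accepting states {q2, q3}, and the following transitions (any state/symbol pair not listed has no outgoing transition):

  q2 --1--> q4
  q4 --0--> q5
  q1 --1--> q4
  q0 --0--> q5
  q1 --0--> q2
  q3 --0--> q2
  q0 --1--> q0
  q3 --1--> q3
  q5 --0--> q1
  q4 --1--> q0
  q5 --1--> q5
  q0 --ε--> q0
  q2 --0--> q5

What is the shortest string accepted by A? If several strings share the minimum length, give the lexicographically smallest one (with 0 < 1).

000

A breadth-first search from q0 reaches an accepting state first via the path q0 → q5 → q1 → q2 on input 000.
No string of length < 3 is accepted (BFS exhausts all shorter strings without reaching an accepting state), and 000 is the lexicographically least accepting string of length 3.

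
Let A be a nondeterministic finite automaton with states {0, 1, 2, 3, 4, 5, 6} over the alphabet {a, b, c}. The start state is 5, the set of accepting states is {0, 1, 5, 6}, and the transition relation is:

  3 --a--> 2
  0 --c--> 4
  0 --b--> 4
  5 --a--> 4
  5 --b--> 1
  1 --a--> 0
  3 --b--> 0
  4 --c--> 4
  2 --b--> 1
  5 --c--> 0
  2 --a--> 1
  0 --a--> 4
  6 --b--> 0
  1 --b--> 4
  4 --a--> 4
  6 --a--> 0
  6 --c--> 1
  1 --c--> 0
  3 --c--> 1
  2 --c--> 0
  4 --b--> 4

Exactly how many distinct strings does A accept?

The useful subgraph on states {0, 1, 5} is acyclic, so L(A) is finite; the longest accepting path visits 3 useful states, giving maximum string length 2.
Counting accepting paths from 5 by length: 1 of length 0, 2 of length 1, 2 of length 2. Total 5.

5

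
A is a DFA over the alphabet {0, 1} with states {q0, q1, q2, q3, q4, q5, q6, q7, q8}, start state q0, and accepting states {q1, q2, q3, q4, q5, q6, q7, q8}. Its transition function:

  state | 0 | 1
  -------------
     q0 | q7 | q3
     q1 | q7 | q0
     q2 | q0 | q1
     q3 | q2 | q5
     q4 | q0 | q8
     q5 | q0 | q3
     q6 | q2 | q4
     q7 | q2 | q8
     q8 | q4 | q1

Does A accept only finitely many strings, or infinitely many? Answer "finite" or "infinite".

State q0 is reachable from the start and can reach an accepting state, and it lies on the cycle q0 → q3 → q2 → q0.
Traversing that cycle any number of times yields accepted strings of unbounded length, so the language is infinite.

infinite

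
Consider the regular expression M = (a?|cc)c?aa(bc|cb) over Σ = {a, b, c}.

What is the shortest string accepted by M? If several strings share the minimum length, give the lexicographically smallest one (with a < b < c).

aabc

By inspection of the expression, no string of length less than 4 matches, and aabc is the lexicographically first match of length 4.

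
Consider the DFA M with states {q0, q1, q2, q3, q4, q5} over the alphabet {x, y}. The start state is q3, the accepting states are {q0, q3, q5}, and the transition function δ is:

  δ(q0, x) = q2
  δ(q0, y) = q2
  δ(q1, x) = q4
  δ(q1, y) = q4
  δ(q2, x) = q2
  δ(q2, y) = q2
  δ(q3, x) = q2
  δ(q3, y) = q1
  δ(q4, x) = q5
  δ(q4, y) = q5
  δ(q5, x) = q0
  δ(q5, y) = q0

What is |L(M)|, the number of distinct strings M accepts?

The useful subgraph on states {q0, q1, q3, q4, q5} is acyclic, so L(M) is finite; the longest accepting path visits 5 useful states, giving maximum string length 4.
Counting accepting paths from q3 by length: 1 of length 0, 4 of length 3, 8 of length 4. Total 13.

13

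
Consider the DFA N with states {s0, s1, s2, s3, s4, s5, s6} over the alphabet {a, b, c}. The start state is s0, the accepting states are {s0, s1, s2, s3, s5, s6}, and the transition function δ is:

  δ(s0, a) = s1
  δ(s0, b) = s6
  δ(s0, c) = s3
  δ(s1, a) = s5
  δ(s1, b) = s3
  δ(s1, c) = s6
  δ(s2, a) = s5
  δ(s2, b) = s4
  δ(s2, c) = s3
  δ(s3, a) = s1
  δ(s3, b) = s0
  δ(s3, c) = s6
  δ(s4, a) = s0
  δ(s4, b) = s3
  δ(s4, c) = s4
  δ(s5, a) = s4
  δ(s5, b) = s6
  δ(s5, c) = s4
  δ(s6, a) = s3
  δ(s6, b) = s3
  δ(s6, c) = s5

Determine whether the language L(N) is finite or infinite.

State s0 is reachable from the start and can reach an accepting state, and it lies on the cycle s0 → s1 → s3 → s0.
Traversing that cycle any number of times yields accepted strings of unbounded length, so the language is infinite.

infinite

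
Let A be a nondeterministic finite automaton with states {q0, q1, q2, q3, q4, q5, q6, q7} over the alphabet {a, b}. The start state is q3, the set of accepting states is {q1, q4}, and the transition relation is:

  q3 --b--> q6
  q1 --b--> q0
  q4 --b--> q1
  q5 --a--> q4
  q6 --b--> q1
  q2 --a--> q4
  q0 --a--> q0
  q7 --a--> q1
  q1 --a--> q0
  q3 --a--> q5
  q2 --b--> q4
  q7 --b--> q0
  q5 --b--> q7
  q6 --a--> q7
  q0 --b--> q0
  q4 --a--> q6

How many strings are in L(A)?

The useful subgraph on states {q1, q3, q4, q5, q6, q7} is acyclic, so L(A) is finite; the longest accepting path visits 6 useful states, giving maximum string length 5.
Counting accepting paths from q3 by length: 2 of length 2, 3 of length 3, 1 of length 4, 1 of length 5. Total 7.

7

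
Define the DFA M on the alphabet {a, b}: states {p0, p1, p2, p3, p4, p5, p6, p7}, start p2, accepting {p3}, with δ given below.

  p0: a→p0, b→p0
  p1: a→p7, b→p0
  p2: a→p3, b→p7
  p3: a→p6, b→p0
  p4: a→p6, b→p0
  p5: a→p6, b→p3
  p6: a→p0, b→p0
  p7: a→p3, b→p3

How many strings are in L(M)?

3

The useful subgraph on states {p2, p3, p7} is acyclic, so L(M) is finite; the longest accepting path visits 3 useful states, giving maximum string length 2.
Counting accepting paths from p2 by length: 1 of length 1, 2 of length 2. Total 3.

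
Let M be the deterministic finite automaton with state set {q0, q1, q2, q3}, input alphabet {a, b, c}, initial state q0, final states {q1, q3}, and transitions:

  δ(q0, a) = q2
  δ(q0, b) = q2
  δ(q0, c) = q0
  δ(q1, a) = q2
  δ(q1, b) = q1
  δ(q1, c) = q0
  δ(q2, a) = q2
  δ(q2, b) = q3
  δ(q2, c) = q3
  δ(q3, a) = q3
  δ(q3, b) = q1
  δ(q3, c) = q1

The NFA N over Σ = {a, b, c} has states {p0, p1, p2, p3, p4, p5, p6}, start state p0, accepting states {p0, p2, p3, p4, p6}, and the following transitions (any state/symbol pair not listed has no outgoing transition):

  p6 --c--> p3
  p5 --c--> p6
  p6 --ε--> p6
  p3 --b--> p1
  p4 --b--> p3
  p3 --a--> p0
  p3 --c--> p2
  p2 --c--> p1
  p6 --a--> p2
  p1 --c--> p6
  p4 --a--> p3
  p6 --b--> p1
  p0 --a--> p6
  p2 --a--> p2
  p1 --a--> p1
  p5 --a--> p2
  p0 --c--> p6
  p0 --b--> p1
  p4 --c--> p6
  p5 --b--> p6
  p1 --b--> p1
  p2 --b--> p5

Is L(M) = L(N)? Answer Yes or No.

The string ab is accepted by M but rejected by N.
So L(M) ≠ L(N).

No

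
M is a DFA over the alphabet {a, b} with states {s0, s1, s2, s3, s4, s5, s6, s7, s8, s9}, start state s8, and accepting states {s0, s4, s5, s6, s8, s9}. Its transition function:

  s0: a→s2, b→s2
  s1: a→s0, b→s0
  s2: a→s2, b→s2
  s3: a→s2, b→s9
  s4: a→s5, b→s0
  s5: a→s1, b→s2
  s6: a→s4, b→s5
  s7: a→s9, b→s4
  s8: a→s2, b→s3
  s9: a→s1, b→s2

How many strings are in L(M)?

4

The useful subgraph on states {s0, s1, s3, s8, s9} is acyclic, so L(M) is finite; the longest accepting path visits 5 useful states, giving maximum string length 4.
Counting accepting paths from s8 by length: 1 of length 0, 1 of length 2, 2 of length 4. Total 4.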